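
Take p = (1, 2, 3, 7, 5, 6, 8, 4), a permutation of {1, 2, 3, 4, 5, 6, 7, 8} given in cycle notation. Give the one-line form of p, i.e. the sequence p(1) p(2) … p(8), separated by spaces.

Each element maps to the next entry in its cycle (wrapping to the front): 1↦2, 2↦3, 3↦7, 4↦1, 5↦6, 6↦8, 7↦5, 8↦4.
Listing these in domain order gives 2 3 7 1 6 8 5 4.

2 3 7 1 6 8 5 4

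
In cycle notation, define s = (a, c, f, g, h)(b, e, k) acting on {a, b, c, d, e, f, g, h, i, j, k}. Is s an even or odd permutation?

even

The cycle lengths are 5, 3, 1, 1, 1.
A cycle of length ℓ contributes ℓ−1 transpositions, so s is a product of 4 + 2 = 6 transpositions — even.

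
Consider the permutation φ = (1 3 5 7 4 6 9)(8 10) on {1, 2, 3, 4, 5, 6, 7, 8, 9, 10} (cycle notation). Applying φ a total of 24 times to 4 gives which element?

1

4 lies in the 7-cycle (1 3 5 7 4 6 9).
On a 7-cycle, φ^7 is the identity, so φ^24 = φ^3 there (24 ≡ 3 mod 7).
Advancing 3 steps from 4: 4 → 6 → 9 → 1.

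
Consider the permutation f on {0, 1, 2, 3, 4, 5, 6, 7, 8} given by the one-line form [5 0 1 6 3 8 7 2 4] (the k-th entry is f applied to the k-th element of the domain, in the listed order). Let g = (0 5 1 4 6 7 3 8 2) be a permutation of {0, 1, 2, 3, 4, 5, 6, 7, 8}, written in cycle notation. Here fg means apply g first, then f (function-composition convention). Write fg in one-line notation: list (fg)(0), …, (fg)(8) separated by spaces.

Chase each element through g then f: 0 → 5 → 8; 1 → 4 → 3; 2 → 0 → 5; 3 → 8 → 4; 4 → 6 → 7; 5 → 1 → 0; 6 → 7 → 2; 7 → 3 → 6; 8 → 2 → 1.
So fg in one-line form is 8 3 5 4 7 0 2 6 1.

8 3 5 4 7 0 2 6 1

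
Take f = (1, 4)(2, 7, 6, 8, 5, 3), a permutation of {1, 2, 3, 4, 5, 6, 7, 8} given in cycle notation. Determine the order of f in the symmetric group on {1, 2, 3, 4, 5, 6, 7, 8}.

The cycle type of f is (6, 2).
Since disjoint cycles commute, ord(f) = lcm(6, 2) = 6.

6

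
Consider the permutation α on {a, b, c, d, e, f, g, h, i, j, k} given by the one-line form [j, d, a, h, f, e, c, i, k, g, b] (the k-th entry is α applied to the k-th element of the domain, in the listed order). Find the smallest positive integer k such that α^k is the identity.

Writing α as disjoint cycles, the cycle lengths are 5, 4, 2.
Since disjoint cycles commute, ord(α) = lcm(5, 4, 2) = 20.

20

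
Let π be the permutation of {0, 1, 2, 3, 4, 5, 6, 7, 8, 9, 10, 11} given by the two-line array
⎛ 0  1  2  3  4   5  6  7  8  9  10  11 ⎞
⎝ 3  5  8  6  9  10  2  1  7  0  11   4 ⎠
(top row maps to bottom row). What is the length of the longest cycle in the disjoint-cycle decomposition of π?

Decomposing into disjoint cycles gives (0, 3, 6, 2, 8, 7, 1, 5, 10, 11, 4, 9); the longest has length 12.

12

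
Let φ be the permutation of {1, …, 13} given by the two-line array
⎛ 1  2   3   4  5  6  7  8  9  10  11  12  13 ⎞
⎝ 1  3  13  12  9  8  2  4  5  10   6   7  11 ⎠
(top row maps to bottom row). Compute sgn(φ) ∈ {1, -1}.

-1

In disjoint-cycle form the cycle lengths are 9, 2, 1, 1.
A cycle is odd iff its length is even; φ has 1 even-length cycle, so sgn(φ) = (−1)^1 and φ is odd.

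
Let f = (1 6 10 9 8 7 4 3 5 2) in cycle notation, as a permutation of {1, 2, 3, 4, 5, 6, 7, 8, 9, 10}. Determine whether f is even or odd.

odd

The cycle lengths are 10.
A cycle of length ℓ contributes ℓ−1 transpositions, so f is a product of 9 transpositions — odd.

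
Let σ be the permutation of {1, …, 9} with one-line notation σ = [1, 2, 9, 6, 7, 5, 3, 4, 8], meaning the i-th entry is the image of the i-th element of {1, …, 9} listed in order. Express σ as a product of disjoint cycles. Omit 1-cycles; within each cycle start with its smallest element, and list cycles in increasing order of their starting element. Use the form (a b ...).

(3 9 8 4 6 5 7)

Start at 3 and follow images: 3 → 9 → 8 → 4 → 6 → 5 → 7 → 3, giving the cycle (3 9 8 4 6 5 7).
Continuing from each remaining unvisited element yields (3 9 8 4 6 5 7).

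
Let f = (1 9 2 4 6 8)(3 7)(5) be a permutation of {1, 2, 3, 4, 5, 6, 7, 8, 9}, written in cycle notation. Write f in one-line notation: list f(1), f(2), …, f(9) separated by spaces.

Image by image: 1→9, 2→4, 3→7, 4→6, 5→5, 6→8, 7→3, 8→1, 9→2.
So the one-line form is 9 4 7 6 5 8 3 1 2.

9 4 7 6 5 8 3 1 2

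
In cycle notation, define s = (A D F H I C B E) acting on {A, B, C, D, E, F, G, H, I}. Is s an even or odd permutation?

odd

The cycle lengths are 8, 1.
A cycle of length ℓ contributes ℓ−1 transpositions, so s is a product of 7 transpositions — odd.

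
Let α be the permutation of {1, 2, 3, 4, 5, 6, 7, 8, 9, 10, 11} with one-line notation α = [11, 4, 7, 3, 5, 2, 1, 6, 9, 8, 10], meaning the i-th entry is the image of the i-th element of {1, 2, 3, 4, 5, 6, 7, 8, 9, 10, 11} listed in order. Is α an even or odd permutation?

In disjoint-cycle form the cycle lengths are 9, 1, 1.
A cycle of length ℓ contributes ℓ−1 transpositions, so α is a product of 8 transpositions — even.

even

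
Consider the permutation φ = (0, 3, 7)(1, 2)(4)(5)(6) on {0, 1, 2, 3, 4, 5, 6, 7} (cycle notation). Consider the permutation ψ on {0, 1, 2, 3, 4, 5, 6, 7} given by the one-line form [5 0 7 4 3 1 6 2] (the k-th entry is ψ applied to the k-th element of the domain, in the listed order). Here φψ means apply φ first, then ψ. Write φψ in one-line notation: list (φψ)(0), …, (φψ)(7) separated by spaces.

(φψ)(x) = ψ(φ(x)). Computing each image: ψ(φ(0)) = ψ(3) = 4, ψ(φ(1)) = ψ(2) = 7, ψ(φ(2)) = ψ(1) = 0, ψ(φ(3)) = ψ(7) = 2, ψ(φ(4)) = ψ(4) = 3, ψ(φ(5)) = ψ(5) = 1, ψ(φ(6)) = ψ(6) = 6, ψ(φ(7)) = ψ(0) = 5.
Hence φψ = [4 7 0 2 3 1 6 5].

4 7 0 2 3 1 6 5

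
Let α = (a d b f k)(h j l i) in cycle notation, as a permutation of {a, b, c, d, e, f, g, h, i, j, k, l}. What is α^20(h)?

h lies in the 4-cycle (h j l i).
On a 4-cycle, α^4 is the identity, so α^20 = α^0 there (20 ≡ 0 mod 4).
So α^20(h) = h.

h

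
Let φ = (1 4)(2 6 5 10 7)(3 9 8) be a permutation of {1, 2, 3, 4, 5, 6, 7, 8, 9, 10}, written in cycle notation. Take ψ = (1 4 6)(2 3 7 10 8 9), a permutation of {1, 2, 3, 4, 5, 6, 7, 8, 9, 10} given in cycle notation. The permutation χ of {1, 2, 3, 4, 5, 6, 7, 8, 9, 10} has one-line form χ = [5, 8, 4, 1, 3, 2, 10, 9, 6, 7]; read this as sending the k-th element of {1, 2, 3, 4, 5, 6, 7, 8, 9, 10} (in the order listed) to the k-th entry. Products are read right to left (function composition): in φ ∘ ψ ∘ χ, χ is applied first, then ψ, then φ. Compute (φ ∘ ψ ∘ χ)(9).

Chase 9: χ(9) = 6; ψ(6) = 1; φ(1) = 4. Hence (φ ∘ ψ ∘ χ)(9) = 4.

4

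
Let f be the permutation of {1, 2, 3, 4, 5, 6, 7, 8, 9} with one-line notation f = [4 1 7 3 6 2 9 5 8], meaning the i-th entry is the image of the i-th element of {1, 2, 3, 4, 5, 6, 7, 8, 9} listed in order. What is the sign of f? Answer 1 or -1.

1

In disjoint-cycle form the cycle lengths are 9.
A cycle of length ℓ contributes ℓ−1 transpositions, so f is a product of 8 transpositions — even.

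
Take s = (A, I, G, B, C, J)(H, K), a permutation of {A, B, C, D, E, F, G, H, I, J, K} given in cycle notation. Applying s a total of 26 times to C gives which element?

C lies in the 6-cycle (A, I, G, B, C, J).
Since the cycle has length 6, s^26 acts on it the same as s^2 (26 mod 6 = 2).
Advancing 2 steps from C: C → J → A.

A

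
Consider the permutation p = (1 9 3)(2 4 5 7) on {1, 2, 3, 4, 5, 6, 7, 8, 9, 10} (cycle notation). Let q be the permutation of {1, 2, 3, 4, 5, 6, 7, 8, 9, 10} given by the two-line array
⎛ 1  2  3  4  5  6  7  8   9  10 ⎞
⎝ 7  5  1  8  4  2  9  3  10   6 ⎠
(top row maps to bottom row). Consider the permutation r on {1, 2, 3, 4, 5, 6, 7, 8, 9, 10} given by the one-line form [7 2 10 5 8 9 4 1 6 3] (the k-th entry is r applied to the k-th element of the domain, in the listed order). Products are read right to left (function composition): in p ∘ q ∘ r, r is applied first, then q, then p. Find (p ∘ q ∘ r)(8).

2

Apply the permutations in order: r(8) = 1, then q(1) = 7, then p(7) = 2. So (p ∘ q ∘ r)(8) = 2.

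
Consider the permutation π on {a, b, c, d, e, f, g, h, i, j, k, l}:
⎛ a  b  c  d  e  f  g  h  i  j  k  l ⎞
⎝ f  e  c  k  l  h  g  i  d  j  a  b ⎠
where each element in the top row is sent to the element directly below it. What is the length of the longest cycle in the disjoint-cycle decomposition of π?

6

Decomposing into disjoint cycles gives (a, f, h, i, d, k)(b, e, l); the longest has length 6.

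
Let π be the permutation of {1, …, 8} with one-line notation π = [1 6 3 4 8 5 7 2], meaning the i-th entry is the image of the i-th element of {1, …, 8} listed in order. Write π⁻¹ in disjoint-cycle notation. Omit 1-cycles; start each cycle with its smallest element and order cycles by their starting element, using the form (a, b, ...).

First write π in disjoint cycles: (2, 6, 5, 8).
The inverse reverses every cycle; in canonical form, π⁻¹ = (2, 8, 5, 6).

(2, 8, 5, 6)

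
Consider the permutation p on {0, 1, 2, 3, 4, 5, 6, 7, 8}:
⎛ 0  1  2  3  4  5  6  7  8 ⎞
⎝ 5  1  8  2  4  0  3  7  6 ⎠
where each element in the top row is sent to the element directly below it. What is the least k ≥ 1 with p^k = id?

4

Writing p as disjoint cycles, the cycle lengths are 4, 2, 1, 1, 1.
The order of p is the least common multiple of its cycle lengths: lcm(4, 2) = 4.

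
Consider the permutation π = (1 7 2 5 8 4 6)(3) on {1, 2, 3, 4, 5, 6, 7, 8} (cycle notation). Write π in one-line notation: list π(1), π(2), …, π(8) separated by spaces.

7 5 3 6 8 1 2 4

Image by image: 1→7, 2→5, 3→3, 4→6, 5→8, 6→1, 7→2, 8→4.
So the one-line form is 7 5 3 6 8 1 2 4.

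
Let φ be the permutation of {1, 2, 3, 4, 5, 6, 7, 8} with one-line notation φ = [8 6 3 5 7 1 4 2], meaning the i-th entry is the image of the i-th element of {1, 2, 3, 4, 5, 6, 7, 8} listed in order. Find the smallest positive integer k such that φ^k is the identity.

12

Decomposing into disjoint cycles gives cycle lengths 4, 3, 1.
The order of φ is the least common multiple of its cycle lengths: lcm(4, 3) = 12.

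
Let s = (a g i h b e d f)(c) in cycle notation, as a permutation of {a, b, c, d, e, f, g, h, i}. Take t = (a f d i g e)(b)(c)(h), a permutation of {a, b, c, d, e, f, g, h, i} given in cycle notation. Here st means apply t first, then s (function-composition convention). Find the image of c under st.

c

First apply t: t(c) = c, then s(c) = c. Thus (st)(c) = c.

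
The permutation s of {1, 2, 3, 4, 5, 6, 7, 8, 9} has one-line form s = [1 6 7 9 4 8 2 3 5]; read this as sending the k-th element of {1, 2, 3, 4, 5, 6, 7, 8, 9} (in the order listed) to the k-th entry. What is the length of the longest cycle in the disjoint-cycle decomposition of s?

5

Decomposing into disjoint cycles gives (2, 6, 8, 3, 7)(4, 9, 5); the longest has length 5.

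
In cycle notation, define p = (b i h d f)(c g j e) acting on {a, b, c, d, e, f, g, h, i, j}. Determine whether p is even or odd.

The cycle lengths are 5, 4, 1.
A cycle is odd iff its length is even; p has 1 even-length cycle, so sgn(p) = (−1)^1 and p is odd.

odd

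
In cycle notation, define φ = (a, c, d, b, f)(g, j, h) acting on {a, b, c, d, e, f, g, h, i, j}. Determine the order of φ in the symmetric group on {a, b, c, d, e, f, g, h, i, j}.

15

The cycle type of φ is (5, 3, 1, 1).
Since disjoint cycles commute, ord(φ) = lcm(5, 3) = 15.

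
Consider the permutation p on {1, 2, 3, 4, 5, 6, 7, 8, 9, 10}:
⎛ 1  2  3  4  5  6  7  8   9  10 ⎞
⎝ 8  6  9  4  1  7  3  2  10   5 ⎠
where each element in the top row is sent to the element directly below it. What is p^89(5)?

Tracing 5 → 1 → … returns to 5 after 9 steps, so 5 lies in a 9-cycle (1 8 2 6 7 3 9 10 5).
Powers repeat with period 9 on this cycle, and 89 mod 9 = 8, so p^89(5) = p^8(5).
Stepping 8 places around the cycle: 5 → 1 → 8 → 2 → 6 → 7 → 3 → 9 → 10.

10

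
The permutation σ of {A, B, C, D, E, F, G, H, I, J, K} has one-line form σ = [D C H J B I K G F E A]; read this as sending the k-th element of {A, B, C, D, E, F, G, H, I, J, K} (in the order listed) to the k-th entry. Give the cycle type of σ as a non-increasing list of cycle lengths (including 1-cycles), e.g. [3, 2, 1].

[9, 2]

The disjoint cycles are (A, D, J, E, B, C, H, G, K)(F, I), with lengths 9, 2 in non-increasing order.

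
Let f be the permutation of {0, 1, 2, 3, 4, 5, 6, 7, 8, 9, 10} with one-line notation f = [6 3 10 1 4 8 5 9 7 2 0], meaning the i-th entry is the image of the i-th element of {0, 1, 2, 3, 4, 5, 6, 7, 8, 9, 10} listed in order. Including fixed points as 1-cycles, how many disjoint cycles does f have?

3

The cycle decomposition is (0, 6, 5, 8, 7, 9, 2, 10)(1, 3)(4), which has 3 cycles (counting 1-cycles).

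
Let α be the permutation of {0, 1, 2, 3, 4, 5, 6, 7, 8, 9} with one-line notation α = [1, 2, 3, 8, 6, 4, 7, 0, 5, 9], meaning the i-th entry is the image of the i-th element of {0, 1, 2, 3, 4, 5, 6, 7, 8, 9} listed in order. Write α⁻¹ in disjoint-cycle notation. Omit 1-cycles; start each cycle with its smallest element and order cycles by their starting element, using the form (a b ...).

(0 7 6 4 5 8 3 2 1)

First write α in disjoint cycles: (0 1 2 3 8 5 4 6 7).
The inverse reverses every cycle; in canonical form, α⁻¹ = (0 7 6 4 5 8 3 2 1).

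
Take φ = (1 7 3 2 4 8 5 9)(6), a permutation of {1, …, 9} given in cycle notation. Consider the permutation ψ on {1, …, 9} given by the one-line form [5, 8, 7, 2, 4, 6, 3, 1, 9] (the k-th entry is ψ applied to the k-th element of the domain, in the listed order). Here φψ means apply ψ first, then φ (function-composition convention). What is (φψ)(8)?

ψ(8) = 1, then φ(1) = 7; composing gives (φψ)(8) = 7.

7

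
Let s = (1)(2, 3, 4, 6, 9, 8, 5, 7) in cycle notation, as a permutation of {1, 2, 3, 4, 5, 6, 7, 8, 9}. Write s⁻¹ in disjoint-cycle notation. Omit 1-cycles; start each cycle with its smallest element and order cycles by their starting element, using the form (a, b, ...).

(2, 7, 5, 8, 9, 6, 4, 3)

Inverting a permutation written in cycle notation just reverses the order within every cycle.
After reversing and putting each cycle's least element first, s⁻¹ = (2, 7, 5, 8, 9, 6, 4, 3).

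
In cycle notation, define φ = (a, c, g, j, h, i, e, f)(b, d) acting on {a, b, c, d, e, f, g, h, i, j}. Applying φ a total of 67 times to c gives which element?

c lies in the 8-cycle (a, c, g, j, h, i, e, f).
On an 8-cycle, φ^8 is the identity, so φ^67 = φ^3 there (67 ≡ 3 mod 8).
Stepping 3 places around the cycle: c → g → j → h.

h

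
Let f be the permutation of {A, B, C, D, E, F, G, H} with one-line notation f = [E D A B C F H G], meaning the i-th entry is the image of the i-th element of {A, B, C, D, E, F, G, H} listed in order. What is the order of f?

6

The disjoint-cycle form of f has cycle lengths 3, 2, 2, 1.
Since disjoint cycles commute, ord(f) = lcm(3, 2, 2) = 6.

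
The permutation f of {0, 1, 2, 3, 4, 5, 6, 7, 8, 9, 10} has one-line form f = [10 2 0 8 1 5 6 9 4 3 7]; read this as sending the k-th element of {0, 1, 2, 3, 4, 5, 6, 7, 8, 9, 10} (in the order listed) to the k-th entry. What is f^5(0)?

Tracing 0 → 10 → … returns to 0 after 9 steps, so 0 lies in a 9-cycle (0 10 7 9 3 8 4 1 2).
Stepping 5 places around the cycle: 0 → 10 → 7 → 9 → 3 → 8.

8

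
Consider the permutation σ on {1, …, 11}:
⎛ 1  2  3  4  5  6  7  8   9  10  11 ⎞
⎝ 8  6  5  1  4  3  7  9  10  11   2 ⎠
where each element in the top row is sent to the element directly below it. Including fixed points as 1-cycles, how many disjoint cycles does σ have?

2

The cycle decomposition is (1, 8, 9, 10, 11, 2, 6, 3, 5, 4)(7), which has 2 cycles (counting 1-cycles).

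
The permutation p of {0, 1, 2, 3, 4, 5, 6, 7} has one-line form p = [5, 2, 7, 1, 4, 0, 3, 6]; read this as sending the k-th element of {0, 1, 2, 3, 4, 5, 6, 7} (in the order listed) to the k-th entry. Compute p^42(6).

1

Tracing 6 → 3 → … returns to 6 after 5 steps, so 6 lies in a 5-cycle (1, 2, 7, 6, 3).
Powers repeat with period 5 on this cycle, and 42 mod 5 = 2, so p^42(6) = p^2(6).
Stepping 2 places around the cycle: 6 → 3 → 1.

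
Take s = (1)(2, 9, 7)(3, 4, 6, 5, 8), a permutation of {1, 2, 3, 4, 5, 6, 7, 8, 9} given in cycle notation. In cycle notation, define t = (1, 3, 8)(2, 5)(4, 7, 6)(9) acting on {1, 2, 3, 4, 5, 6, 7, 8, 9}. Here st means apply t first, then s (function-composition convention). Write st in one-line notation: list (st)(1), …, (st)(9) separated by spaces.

Chase each element through t then s: 1 → 3 → 4; 2 → 5 → 8; 3 → 8 → 3; 4 → 7 → 2; 5 → 2 → 9; 6 → 4 → 6; 7 → 6 → 5; 8 → 1 → 1; 9 → 9 → 7.
Collecting the images, st = [4 8 3 2 9 6 5 1 7].

4 8 3 2 9 6 5 1 7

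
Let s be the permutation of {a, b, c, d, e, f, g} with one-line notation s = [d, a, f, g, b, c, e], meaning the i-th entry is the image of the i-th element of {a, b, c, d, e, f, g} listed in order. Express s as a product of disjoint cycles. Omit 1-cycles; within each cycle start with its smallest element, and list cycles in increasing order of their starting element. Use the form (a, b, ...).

(a, d, g, e, b)(c, f)

Iterating s from a gives a → d → g → e → b → a; that is the 5-cycle (a, d, g, e, b).
Continuing from each remaining unvisited element yields (a, d, g, e, b)(c, f).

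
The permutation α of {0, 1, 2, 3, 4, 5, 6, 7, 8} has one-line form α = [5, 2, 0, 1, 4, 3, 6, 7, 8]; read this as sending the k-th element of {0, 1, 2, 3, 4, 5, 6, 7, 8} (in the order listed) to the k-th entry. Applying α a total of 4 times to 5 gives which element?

0

Tracing 5 → 3 → … returns to 5 after 5 steps, so 5 lies in a 5-cycle (0, 5, 3, 1, 2).
Stepping 4 places around the cycle: 5 → 3 → 1 → 2 → 0.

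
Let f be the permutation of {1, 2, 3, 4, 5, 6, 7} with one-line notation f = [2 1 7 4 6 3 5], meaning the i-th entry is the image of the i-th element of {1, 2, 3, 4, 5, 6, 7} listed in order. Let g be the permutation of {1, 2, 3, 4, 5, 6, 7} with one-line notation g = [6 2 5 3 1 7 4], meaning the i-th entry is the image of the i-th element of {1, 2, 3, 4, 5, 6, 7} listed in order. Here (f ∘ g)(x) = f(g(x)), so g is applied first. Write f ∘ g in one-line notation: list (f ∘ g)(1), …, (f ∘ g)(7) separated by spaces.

3 1 6 7 2 5 4

For each element, apply g then f: 1 → 6 → 3; 2 → 2 → 1; 3 → 5 → 6; 4 → 3 → 7; 5 → 1 → 2; 6 → 7 → 5; 7 → 4 → 4.
Collecting the images, f ∘ g = [3 1 6 7 2 5 4].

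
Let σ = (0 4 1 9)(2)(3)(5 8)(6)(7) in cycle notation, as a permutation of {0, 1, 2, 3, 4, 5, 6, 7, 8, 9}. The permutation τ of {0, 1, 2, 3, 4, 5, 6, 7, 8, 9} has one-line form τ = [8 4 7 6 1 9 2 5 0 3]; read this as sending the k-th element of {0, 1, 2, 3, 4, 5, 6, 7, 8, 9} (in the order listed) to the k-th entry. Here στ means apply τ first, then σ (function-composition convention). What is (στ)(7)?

(στ)(7) = σ(τ(7)). τ(7) = 5, then σ(5) = 8. So (στ)(7) = 8.

8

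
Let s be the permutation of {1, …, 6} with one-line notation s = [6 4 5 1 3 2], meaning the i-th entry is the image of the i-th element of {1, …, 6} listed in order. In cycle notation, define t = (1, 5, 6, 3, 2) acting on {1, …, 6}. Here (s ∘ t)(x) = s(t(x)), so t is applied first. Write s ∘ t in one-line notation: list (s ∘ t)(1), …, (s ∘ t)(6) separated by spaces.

3 6 4 1 2 5

For each element, apply t then s: 1 → 5 → 3; 2 → 1 → 6; 3 → 2 → 4; 4 → 4 → 1; 5 → 6 → 2; 6 → 3 → 5.
Collecting the images, s ∘ t = [3 6 4 1 2 5].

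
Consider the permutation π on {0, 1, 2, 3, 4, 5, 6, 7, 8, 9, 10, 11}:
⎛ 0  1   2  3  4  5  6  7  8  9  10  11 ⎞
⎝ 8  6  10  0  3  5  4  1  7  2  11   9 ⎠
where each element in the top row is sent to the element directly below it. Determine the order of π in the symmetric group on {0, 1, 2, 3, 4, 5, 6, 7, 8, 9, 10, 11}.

The disjoint-cycle form of π has cycle lengths 7, 4, 1.
The order is lcm(7, 4) = 28.

28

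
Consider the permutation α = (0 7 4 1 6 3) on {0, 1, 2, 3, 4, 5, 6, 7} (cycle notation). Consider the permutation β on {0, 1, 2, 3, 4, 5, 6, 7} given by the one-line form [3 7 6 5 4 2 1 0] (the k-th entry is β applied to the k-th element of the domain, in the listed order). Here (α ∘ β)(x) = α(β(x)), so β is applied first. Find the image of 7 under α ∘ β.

7

(α ∘ β)(7) = α(β(7)). β(7) = 0, then α(0) = 7. So (α ∘ β)(7) = 7.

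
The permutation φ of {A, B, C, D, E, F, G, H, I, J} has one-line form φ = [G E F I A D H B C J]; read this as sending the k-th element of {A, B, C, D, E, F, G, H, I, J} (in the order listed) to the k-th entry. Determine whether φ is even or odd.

In disjoint-cycle form the cycle lengths are 5, 4, 1.
A cycle of length ℓ contributes ℓ−1 transpositions, so φ is a product of 4 + 3 = 7 transpositions — odd.

odd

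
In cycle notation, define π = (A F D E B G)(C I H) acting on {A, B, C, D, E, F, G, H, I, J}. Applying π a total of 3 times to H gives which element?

H

H lies in the 3-cycle (C I H).
Since the cycle has length 3, π^3 acts on it the same as π^0 (3 mod 3 = 0).
So π^3(H) = H.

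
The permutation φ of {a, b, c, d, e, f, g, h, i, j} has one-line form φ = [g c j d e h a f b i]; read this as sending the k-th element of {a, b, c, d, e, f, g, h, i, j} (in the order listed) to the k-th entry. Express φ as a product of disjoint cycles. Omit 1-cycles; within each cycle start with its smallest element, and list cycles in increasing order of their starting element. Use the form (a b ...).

Iterating φ from a gives a → g → a; that is the 2-cycle (a g).
Repeating from the next unused element and collecting all non-trivial cycles gives (a g)(b c j i)(f h).

(a g)(b c j i)(f h)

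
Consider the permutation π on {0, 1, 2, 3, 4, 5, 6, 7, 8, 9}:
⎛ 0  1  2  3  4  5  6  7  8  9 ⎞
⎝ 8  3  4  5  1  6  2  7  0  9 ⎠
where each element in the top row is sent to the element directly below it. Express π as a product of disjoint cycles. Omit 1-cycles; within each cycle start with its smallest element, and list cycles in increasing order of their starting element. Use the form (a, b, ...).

From 0: 0 → 8 → 0, closing the cycle (0, 8).
Repeating from the next unused element and collecting all non-trivial cycles gives (0, 8)(1, 3, 5, 6, 2, 4).

(0, 8)(1, 3, 5, 6, 2, 4)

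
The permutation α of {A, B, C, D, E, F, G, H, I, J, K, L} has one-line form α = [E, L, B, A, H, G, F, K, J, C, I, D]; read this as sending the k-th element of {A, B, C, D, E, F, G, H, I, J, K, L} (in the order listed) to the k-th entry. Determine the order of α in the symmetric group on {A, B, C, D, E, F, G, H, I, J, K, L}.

10

The disjoint-cycle form of α has cycle lengths 10, 2.
The order is lcm(10, 2) = 10.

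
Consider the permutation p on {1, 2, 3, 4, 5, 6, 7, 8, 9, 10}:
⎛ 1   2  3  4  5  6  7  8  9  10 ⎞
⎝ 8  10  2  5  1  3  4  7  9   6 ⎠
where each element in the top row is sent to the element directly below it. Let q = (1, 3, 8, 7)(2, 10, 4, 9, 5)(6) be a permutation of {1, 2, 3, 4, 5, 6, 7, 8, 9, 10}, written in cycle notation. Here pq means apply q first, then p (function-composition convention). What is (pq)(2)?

6

First apply q: q(2) = 10, then p(10) = 6. Thus (pq)(2) = 6.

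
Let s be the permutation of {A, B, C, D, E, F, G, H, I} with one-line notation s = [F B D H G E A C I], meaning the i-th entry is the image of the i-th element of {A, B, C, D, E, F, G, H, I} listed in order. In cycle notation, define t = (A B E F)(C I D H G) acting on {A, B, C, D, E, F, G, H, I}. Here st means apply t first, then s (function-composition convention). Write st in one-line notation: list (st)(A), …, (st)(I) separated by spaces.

B G I C E F D A H

(st)(x) = s(t(x)). Computing each image: s(t(A)) = s(B) = B, s(t(B)) = s(E) = G, s(t(C)) = s(I) = I, s(t(D)) = s(H) = C, s(t(E)) = s(F) = E, s(t(F)) = s(A) = F, s(t(G)) = s(C) = D, s(t(H)) = s(G) = A, s(t(I)) = s(D) = H.
Hence st = [B G I C E F D A H].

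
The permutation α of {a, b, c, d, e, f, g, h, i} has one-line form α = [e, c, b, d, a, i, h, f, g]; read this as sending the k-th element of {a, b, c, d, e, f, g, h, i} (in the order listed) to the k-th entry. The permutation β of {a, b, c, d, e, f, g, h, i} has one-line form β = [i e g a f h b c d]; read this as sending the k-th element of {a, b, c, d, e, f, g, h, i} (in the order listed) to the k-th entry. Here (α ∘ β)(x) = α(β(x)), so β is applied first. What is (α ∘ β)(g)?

First apply β: β(g) = b, then α(b) = c. Thus (α ∘ β)(g) = c.

c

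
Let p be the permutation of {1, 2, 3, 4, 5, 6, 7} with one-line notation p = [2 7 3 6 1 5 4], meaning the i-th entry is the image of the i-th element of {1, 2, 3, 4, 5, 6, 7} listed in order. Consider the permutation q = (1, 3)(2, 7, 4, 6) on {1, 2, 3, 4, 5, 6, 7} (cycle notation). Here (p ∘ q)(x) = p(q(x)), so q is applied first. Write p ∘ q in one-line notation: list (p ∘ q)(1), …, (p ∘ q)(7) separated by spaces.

3 4 2 5 1 7 6

Chase each element through q then p: 1 → 3 → 3; 2 → 7 → 4; 3 → 1 → 2; 4 → 6 → 5; 5 → 5 → 1; 6 → 2 → 7; 7 → 4 → 6.
So p ∘ q in one-line form is 3 4 2 5 1 7 6.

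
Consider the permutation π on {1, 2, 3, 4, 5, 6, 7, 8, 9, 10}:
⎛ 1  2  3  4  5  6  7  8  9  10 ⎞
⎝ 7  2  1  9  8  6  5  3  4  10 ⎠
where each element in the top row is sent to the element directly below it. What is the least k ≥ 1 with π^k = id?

The disjoint-cycle form of π has cycle lengths 5, 2, 1, 1, 1.
Since disjoint cycles commute, ord(π) = lcm(5, 2) = 10.

10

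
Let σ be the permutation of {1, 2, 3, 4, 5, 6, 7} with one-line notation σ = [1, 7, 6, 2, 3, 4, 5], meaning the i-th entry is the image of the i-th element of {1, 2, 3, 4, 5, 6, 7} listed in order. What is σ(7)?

5

7 is element number 7 of the domain, and entry number 7 of the one-line form is 5, so σ(7) = 5.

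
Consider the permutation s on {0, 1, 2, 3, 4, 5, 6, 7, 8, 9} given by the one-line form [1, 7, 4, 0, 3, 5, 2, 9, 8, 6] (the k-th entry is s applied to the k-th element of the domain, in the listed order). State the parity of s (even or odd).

odd

In disjoint-cycle form the cycle lengths are 8, 1, 1.
A cycle of length ℓ contributes ℓ−1 transpositions, so s is a product of 7 transpositions — odd.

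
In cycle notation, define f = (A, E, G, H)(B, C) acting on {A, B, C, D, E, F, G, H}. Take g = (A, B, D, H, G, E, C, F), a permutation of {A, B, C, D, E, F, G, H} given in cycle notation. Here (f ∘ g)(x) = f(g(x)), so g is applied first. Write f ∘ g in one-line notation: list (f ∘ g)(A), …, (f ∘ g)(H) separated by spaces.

C D F A B E G H

(f ∘ g)(x) = f(g(x)). Computing each image: f(g(A)) = f(B) = C, f(g(B)) = f(D) = D, f(g(C)) = f(F) = F, f(g(D)) = f(H) = A, f(g(E)) = f(C) = B, f(g(F)) = f(A) = E, f(g(G)) = f(E) = G, f(g(H)) = f(G) = H.
Hence f ∘ g = [C D F A B E G H].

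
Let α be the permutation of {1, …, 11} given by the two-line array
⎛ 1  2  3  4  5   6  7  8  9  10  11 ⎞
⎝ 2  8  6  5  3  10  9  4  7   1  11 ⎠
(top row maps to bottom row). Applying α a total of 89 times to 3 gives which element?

Tracing 3 → 6 → … returns to 3 after 8 steps, so 3 lies in an 8-cycle (1, 2, 8, 4, 5, 3, 6, 10).
On an 8-cycle, α^8 is the identity, so α^89 = α^1 there (89 ≡ 1 mod 8).
Advancing 1 step from 3: 3 → 6.

6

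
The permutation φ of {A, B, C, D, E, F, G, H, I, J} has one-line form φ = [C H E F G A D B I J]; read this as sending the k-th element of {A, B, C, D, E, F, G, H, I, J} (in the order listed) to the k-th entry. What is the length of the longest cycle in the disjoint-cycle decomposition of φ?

Decomposing into disjoint cycles gives (A, C, E, G, D, F)(B, H); the longest has length 6.

6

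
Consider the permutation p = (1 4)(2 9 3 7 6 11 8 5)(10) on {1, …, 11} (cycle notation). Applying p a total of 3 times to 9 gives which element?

9 lies in the 8-cycle (2 9 3 7 6 11 8 5).
Advancing 3 steps from 9: 9 → 3 → 7 → 6.

6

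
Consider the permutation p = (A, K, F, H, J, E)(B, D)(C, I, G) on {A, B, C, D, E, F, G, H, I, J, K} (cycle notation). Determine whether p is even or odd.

even

The cycle lengths are 6, 3, 2.
A cycle of length ℓ contributes ℓ−1 transpositions, so p is a product of 5 + 2 + 1 = 8 transpositions — even.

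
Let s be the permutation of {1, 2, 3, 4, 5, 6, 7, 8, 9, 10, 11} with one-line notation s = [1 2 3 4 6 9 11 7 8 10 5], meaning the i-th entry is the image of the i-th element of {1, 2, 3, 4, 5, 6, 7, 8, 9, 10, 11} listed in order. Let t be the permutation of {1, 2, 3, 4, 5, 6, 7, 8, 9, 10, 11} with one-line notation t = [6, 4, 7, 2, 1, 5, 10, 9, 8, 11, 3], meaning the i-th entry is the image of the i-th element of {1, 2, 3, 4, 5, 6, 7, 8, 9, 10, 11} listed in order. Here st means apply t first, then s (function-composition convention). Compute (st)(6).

6

First apply t: t(6) = 5, then s(5) = 6. Thus (st)(6) = 6.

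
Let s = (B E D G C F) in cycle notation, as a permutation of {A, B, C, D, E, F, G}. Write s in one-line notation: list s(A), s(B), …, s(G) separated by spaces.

Image by image: A↦A, B↦E, C↦F, D↦G, E↦D, F↦B, G↦C.
So the one-line form is A E F G D B C.

A E F G D B C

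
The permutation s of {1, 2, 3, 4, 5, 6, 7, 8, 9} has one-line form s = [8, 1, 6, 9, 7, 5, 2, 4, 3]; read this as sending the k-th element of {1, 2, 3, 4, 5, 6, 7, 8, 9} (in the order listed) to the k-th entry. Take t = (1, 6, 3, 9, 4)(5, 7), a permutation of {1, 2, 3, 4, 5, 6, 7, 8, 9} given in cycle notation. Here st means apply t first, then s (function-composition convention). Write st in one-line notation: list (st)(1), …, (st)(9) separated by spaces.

5 1 3 8 2 6 7 4 9

For each element, apply t then s: 1 → 6 → 5; 2 → 2 → 1; 3 → 9 → 3; 4 → 1 → 8; 5 → 7 → 2; 6 → 3 → 6; 7 → 5 → 7; 8 → 8 → 4; 9 → 4 → 9.
Collecting the images, st = [5 1 3 8 2 6 7 4 9].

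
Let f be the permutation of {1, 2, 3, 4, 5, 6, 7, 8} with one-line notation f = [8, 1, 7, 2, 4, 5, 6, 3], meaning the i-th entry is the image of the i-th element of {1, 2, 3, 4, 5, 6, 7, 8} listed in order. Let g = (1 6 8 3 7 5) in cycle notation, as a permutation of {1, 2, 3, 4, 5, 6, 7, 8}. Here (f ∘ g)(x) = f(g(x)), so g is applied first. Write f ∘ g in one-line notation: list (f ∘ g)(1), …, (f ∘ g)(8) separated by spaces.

5 1 6 2 8 3 4 7

(f ∘ g)(x) = f(g(x)). Computing each image: f(g(1)) = f(6) = 5, f(g(2)) = f(2) = 1, f(g(3)) = f(7) = 6, f(g(4)) = f(4) = 2, f(g(5)) = f(1) = 8, f(g(6)) = f(8) = 3, f(g(7)) = f(5) = 4, f(g(8)) = f(3) = 7.
Hence f ∘ g = [5 1 6 2 8 3 4 7].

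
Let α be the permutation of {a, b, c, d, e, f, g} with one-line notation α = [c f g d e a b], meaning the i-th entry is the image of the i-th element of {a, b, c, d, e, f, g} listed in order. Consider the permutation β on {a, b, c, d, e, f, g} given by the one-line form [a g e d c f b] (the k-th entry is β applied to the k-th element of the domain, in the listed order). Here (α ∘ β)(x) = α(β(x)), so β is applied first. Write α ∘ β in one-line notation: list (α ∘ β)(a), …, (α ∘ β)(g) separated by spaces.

c b e d g a f

(α ∘ β)(x) = α(β(x)). Computing each image: α(β(a)) = α(a) = c, α(β(b)) = α(g) = b, α(β(c)) = α(e) = e, α(β(d)) = α(d) = d, α(β(e)) = α(c) = g, α(β(f)) = α(f) = a, α(β(g)) = α(b) = f.
Hence α ∘ β = [c b e d g a f].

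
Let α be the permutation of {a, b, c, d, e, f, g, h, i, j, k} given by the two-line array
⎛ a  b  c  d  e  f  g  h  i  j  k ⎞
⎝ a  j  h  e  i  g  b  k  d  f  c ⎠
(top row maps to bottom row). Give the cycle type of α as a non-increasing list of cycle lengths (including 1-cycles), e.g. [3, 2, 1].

[4, 3, 3, 1]

The disjoint cycles are (a)(b, j, f, g)(c, h, k)(d, e, i), with lengths 4, 3, 3, 1 in non-increasing order.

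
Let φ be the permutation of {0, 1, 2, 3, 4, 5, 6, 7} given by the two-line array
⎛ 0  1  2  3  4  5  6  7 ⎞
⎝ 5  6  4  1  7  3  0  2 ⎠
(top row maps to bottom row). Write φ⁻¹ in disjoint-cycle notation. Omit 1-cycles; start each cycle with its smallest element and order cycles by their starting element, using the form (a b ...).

(0 6 1 3 5)(2 7 4)

First write φ in disjoint cycles: (0 5 3 1 6)(2 4 7).
The inverse reverses every cycle; in canonical form, φ⁻¹ = (0 6 1 3 5)(2 7 4).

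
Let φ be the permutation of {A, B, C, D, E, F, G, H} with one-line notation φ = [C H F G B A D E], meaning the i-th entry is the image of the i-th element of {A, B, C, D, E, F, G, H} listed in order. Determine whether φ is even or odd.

In disjoint-cycle form the cycle lengths are 3, 3, 2.
A cycle is odd iff its length is even; φ has 1 even-length cycle, so sgn(φ) = (−1)^1 and φ is odd.

odd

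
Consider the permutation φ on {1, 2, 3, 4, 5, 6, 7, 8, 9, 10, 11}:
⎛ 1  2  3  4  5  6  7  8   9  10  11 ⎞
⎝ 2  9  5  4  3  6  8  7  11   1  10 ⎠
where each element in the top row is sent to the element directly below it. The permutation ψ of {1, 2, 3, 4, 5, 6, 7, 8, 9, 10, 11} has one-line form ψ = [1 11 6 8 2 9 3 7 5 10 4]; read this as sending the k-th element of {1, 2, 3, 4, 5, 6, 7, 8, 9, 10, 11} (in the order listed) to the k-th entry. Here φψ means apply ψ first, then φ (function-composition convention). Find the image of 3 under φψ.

(φψ)(3) = φ(ψ(3)). ψ(3) = 6, then φ(6) = 6. So (φψ)(3) = 6.

6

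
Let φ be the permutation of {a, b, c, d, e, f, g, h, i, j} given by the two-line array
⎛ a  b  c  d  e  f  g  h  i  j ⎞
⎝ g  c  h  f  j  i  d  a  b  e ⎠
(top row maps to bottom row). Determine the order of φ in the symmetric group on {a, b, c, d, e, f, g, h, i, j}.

Decomposing into disjoint cycles gives cycle lengths 8, 2.
The order is lcm(8, 2) = 8.

8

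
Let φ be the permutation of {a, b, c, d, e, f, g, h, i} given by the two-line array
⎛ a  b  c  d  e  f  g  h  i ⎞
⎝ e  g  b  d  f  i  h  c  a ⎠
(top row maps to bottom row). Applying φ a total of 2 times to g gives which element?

c

Tracing g → h → … returns to g after 4 steps, so g lies in a 4-cycle (b, g, h, c).
Stepping 2 places around the cycle: g → h → c.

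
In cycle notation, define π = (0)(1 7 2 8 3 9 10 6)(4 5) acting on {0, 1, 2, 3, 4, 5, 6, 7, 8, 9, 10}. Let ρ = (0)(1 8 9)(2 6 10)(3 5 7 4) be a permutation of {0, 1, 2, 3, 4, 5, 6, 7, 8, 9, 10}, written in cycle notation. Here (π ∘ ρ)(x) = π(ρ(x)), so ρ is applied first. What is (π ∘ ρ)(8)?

10

First apply ρ: ρ(8) = 9, then π(9) = 10. Thus (π ∘ ρ)(8) = 10.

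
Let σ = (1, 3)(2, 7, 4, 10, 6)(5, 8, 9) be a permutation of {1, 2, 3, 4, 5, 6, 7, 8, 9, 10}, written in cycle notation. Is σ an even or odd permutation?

odd

The cycle lengths are 5, 3, 2.
A cycle is odd iff its length is even; σ has 1 even-length cycle, so sgn(σ) = (−1)^1 and σ is odd.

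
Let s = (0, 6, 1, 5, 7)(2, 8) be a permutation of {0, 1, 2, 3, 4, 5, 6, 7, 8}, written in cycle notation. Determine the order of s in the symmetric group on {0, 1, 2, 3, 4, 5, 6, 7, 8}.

The cycle type of s is (5, 2, 1, 1).
Since disjoint cycles commute, ord(s) = lcm(5, 2) = 10.

10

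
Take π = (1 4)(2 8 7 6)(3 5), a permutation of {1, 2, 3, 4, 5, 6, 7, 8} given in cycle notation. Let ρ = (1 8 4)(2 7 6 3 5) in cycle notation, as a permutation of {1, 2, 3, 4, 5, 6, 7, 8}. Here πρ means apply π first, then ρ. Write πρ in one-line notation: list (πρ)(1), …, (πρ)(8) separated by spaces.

1 4 2 8 5 7 3 6

(πρ)(x) = ρ(π(x)). Computing each image: ρ(π(1)) = ρ(4) = 1, ρ(π(2)) = ρ(8) = 4, ρ(π(3)) = ρ(5) = 2, ρ(π(4)) = ρ(1) = 8, ρ(π(5)) = ρ(3) = 5, ρ(π(6)) = ρ(2) = 7, ρ(π(7)) = ρ(6) = 3, ρ(π(8)) = ρ(7) = 6.
Hence πρ = [1 4 2 8 5 7 3 6].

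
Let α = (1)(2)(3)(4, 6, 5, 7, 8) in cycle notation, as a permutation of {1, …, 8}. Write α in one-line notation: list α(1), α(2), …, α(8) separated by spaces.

1 2 3 6 7 5 8 4

Each element maps to the next entry in its cycle (wrapping to the front): 1→1, 2→2, 3→3, 4→6, 5→7, 6→5, 7→8, 8→4.
So the one-line form is 1 2 3 6 7 5 8 4.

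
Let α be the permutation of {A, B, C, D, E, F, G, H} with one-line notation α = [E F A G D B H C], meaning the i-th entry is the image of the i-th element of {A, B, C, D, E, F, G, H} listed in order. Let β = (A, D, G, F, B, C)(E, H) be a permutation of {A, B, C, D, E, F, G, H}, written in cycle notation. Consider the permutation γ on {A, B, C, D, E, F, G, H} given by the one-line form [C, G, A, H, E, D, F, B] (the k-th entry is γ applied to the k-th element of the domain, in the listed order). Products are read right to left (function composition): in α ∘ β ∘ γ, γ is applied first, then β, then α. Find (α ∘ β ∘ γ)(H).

(α ∘ β ∘ γ)(H) = α(β(γ(H))). γ(H) = B, then β(B) = C, then α(C) = A, so the result is A.

A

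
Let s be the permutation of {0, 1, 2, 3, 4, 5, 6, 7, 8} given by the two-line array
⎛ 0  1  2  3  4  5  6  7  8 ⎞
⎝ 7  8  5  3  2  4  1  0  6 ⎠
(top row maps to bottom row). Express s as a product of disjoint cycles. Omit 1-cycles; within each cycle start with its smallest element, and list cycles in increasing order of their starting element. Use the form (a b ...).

(0 7)(1 8 6)(2 5 4)

Start at 0 and follow images: 0 → 7 → 0, giving the cycle (0 7).
Repeating from the next unused element and collecting all non-trivial cycles gives (0 7)(1 8 6)(2 5 4).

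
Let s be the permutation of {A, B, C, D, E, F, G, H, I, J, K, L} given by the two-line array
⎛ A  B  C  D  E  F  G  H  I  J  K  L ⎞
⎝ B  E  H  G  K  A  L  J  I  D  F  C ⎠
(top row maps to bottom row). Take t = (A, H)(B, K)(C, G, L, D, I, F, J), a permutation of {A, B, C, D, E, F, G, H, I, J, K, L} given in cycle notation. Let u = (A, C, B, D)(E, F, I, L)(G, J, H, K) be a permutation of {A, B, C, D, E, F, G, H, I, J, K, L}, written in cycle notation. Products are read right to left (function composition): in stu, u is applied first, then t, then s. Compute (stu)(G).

H

Chase G: u(G) = J; t(J) = C; s(C) = H. Hence (stu)(G) = H.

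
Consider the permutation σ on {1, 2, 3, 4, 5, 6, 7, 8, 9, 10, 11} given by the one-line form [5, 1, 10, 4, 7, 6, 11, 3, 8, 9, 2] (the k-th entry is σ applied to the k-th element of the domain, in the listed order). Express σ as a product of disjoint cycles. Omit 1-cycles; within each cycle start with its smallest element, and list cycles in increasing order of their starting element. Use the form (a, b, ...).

From 1: 1 → 5 → 7 → 11 → 2 → 1, closing the cycle (1, 5, 7, 11, 2).
Continuing from each remaining unvisited element yields (1, 5, 7, 11, 2)(3, 10, 9, 8).

(1, 5, 7, 11, 2)(3, 10, 9, 8)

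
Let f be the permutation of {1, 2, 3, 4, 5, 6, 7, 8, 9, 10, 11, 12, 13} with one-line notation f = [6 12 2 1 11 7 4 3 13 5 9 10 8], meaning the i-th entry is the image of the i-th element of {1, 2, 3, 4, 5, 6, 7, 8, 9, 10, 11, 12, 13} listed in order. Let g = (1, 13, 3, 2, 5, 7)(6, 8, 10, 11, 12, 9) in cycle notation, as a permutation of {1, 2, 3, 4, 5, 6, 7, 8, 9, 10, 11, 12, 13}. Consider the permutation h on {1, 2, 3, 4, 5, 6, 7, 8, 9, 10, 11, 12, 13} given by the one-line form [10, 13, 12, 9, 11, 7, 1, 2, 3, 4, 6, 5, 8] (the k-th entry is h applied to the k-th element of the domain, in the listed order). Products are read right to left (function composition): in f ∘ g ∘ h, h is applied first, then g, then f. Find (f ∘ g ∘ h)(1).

Chase 1: h(1) = 10; g(10) = 11; f(11) = 9. Hence (f ∘ g ∘ h)(1) = 9.

9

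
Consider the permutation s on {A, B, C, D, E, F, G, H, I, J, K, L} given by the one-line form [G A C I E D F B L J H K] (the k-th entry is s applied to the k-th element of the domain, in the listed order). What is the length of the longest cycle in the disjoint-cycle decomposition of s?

Decomposing into disjoint cycles gives (A G F D I L K H B); the longest has length 9.

9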